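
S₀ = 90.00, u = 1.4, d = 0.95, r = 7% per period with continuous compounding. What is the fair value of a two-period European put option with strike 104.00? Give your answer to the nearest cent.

10.49

Risk-neutral probability p = (e^0.07 − 0.95)/(1.4 − 0.95) = 0.1225/0.4500 = 0.2722
Terminal stock prices: S_uu = 176.4, S_ud = 119.7, S_dd = 81.22
Terminal payoffs (K − S): max(-72.4, 0) = 0, max(-15.7, 0) = 0, max(22.78, 0) = 22.78
Node u (S = 126): V_u = e^(−0.07)·[0.2722·0.0000 + 0.7278·0.0000] = 0.0000
Node d (S = 85.5): V_d = e^(−0.07)·[0.2722·0.0000 + 0.7278·22.7750] = 15.4542
Node 0 (S = 90): V_0 = e^(−0.07)·[0.2722·0.0000 + 0.7278·15.4542] = 10.4866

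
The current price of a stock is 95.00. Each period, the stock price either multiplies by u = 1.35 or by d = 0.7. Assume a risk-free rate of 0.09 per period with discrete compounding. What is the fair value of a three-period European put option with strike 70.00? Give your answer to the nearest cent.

Risk-neutral probability p = (1 + 0.09 − 0.7)/(1.35 − 0.7) = 0.3900/0.6500 = 0.6000
Terminal stock prices: S_uuu = 233.7, S_uud = 121.2, S_udd = 62.84, S_ddd = 32.58
Terminal payoffs (K − S): max(-163.7, 0) = 0, max(-51.2, 0) = 0, max(7.158, 0) = 7.158, max(37.42, 0) = 37.42
Node uu (S = 173.1): V_uu = 1/1.09·[0.6000·0.0000 + 0.4000·0.0000] = 0.0000
Node ud (S = 89.77): V_ud = 1/1.09·[0.6000·0.0000 + 0.4000·7.1575] = 2.6266
Node dd (S = 46.55): V_dd = 1/1.09·[0.6000·7.1575 + 0.4000·37.4150] = 17.6702
Node u (S = 128.2): V_u = 1/1.09·[0.6000·0.0000 + 0.4000·2.6266] = 0.9639
Node d (S = 66.5): V_d = 1/1.09·[0.6000·2.6266 + 0.4000·17.6702] = 7.9303
Node 0 (S = 95): V_0 = 1/1.09·[0.6000·0.9639 + 0.4000·7.9303] = 3.4408

3.44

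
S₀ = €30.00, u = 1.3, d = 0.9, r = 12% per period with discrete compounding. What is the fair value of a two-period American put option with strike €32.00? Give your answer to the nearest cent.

Risk-neutral probability p = (1 + 0.12 − 0.9)/(1.3 − 0.9) = 0.2200/0.4000 = 0.5500
Terminal stock prices: S_uu = 50.7, S_ud = 35.1, S_dd = 24.3
Terminal payoffs (K − S): max(-18.7, 0) = 0, max(-3.1, 0) = 0, max(7.7, 0) = 7.7
Node u (S = 39): continuation = 1/1.12·[0.5500·0.0000 + 0.4500·0.0000] = 0.0000; exercise value = 0.0000 ≤ continuation, so V_u = 0.0000
Node d (S = 27): continuation = 1/1.12·[0.5500·0.0000 + 0.4500·7.7000] = 3.0937; exercise value = 5.0000 > continuation, so V_d = 5.0000 (exercise)
Node 0 (S = 30): continuation = 1/1.12·[0.5500·0.0000 + 0.4500·5.0000] = 2.0089; exercise value = 2.0000 ≤ continuation, so V_0 = 2.0089

€2.01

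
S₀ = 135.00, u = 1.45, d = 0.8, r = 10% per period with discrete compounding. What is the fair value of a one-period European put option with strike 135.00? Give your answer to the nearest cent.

Risk-neutral probability p = (1 + 0.1 − 0.8)/(1.45 − 0.8) = 0.3000/0.6500 = 0.4615
Terminal stock prices: S_u = 195.8, S_d = 108
Terminal payoffs (K − S): max(-60.75, 0) = 0, max(27, 0) = 27
Node 0 (S = 135): V_0 = 1/1.1·[0.4615·0.0000 + 0.5385·27.0000] = 13.2168

13.22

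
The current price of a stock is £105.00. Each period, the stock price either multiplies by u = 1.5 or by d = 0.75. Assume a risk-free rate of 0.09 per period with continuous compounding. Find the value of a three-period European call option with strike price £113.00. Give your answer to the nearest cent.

£34.56

Risk-neutral probability p = (e^0.09 − 0.75)/(1.5 − 0.75) = 0.3442/0.7500 = 0.4589
Terminal stock prices: S_uuu = 354.4, S_uud = 177.2, S_udd = 88.59, S_ddd = 44.3
Terminal payoffs (S − K): max(241.4, 0) = 241.4, max(64.19, 0) = 64.19, max(-24.41, 0) = 0, max(-68.7, 0) = 0
Node uu (S = 236.2): V_uu = e^(−0.09)·[0.4589·241.3750 + 0.5411·64.1875] = 132.9758
Node ud (S = 118.1): V_ud = e^(−0.09)·[0.4589·64.1875 + 0.5411·0.0000] = 26.9204
Node dd (S = 59.06): V_dd = e^(−0.09)·[0.4589·0.0000 + 0.5411·0.0000] = 0.0000
Node u (S = 157.5): V_u = e^(−0.09)·[0.4589·132.9758 + 0.5411·26.9204] = 69.0832
Node d (S = 78.75): V_d = e^(−0.09)·[0.4589·26.9204 + 0.5411·0.0000] = 11.2905
Node 0 (S = 105): V_0 = e^(−0.09)·[0.4589·69.0832 + 0.5411·11.2905] = 34.5571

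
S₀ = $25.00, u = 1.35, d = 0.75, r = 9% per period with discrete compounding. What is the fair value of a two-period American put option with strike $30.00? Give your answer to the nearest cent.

$5.44

Risk-neutral probability p = (1 + 0.09 − 0.75)/(1.35 − 0.75) = 0.3400/0.6000 = 0.5667
Terminal stock prices: S_uu = 45.56, S_ud = 25.31, S_dd = 14.06
Terminal payoffs (K − S): max(-15.56, 0) = 0, max(4.688, 0) = 4.688, max(15.94, 0) = 15.94
Node u (S = 33.75): continuation = 1/1.09·[0.5667·0.0000 + 0.4333·4.6875] = 1.8635; exercise value = 0.0000 ≤ continuation, so V_u = 1.8635
Node d (S = 18.75): continuation = 1/1.09·[0.5667·4.6875 + 0.4333·15.9375] = 8.7729; exercise value = 11.2500 > continuation, so V_d = 11.2500 (exercise)
Node 0 (S = 25): continuation = 1/1.09·[0.5667·1.8635 + 0.4333·11.2500] = 5.4413; exercise value = 5.0000 ≤ continuation, so V_0 = 5.4413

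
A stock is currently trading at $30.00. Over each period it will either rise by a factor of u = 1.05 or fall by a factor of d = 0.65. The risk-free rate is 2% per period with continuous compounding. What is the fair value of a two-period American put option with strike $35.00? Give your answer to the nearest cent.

$5.00

Risk-neutral probability p = (e^0.02 − 0.65)/(1.05 − 0.65) = 0.3702/0.4000 = 0.9255
Terminal stock prices: S_uu = 33.08, S_ud = 20.48, S_dd = 12.68
Terminal payoffs (K − S): max(1.925, 0) = 1.925, max(14.52, 0) = 14.52, max(22.32, 0) = 22.32
Node u (S = 31.5): continuation = e^(−0.02)·[0.9255·1.9250 + 0.0745·14.5250] = 2.8070; exercise value = 3.5000 > continuation, so V_u = 3.5000 (exercise)
Node d (S = 19.5): continuation = e^(−0.02)·[0.9255·14.5250 + 0.0745·22.3250] = 14.8070; exercise value = 15.5000 > continuation, so V_d = 15.5000 (exercise)
Node 0 (S = 30): continuation = e^(−0.02)·[0.9255·3.5000 + 0.0745·15.5000] = 4.3070; exercise value = 5.0000 > continuation, so V_0 = 5.0000 (exercise)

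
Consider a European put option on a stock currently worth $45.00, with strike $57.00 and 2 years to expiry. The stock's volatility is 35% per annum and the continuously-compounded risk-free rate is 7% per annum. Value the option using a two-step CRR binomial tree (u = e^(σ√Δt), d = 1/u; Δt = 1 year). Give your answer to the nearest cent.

$12.30

CRR parameters: u = e^(σ√Δt) = e^(0.35·√1) = 1.4191, d = 1/u = 0.7047
Per-period rate: rΔt = 0.07·1 = 0.07, so R = e^0.07 = 1.0725
Risk-neutral probability p = (e^0.07 − 0.7047)/(1.4191 − 0.7047) = 0.3678/0.7144 = 0.5149
Terminal stock prices: S_uu = 90.62, S_ud = 45, S_dd = 22.35
Terminal payoffs (K − S): max(-33.62, 0) = 0, max(12, 0) = 12, max(34.65, 0) = 34.65
Node u (S = 63.86): V_u = e^(−0.07)·[0.5149·0.0000 + 0.4851·12.0000] = 5.4279
Node d (S = 31.71): V_d = e^(−0.07)·[0.5149·12.0000 + 0.4851·34.6537] = 21.4355
Node 0 (S = 45): V_0 = e^(−0.07)·[0.5149·5.4279 + 0.4851·21.4355] = 12.3015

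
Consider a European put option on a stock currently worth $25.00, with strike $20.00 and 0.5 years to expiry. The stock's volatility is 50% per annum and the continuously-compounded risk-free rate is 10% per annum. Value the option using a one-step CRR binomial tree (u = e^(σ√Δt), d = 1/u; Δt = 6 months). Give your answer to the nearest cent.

CRR parameters: u = e^(σ√Δt) = e^(0.5·√0.5) = 1.4241, d = 1/u = 0.7022
Per-period rate: rΔt = 0.1·0.5 = 0.05, so R = e^0.05 = 1.0513
Risk-neutral probability p = (e^0.05 − 0.7022)/(1.4241 − 0.7022) = 0.3491/0.7219 = 0.4835
Terminal stock prices: S_u = 35.6, S_d = 17.55
Terminal payoffs (K − S): max(-15.6, 0) = 0, max(2.445, 0) = 2.445
Node 0 (S = 25): V_0 = e^(−0.05)·[0.4835·0.0000 + 0.5165·2.4453] = 1.2013

$1.20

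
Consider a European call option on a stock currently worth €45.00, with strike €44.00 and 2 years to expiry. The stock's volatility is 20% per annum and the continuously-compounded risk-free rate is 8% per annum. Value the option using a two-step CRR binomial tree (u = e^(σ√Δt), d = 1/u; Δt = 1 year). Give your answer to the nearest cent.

€8.89

CRR parameters: u = e^(σ√Δt) = e^(0.2·√1) = 1.2214, d = 1/u = 0.8187
Per-period rate: rΔt = 0.08·1 = 0.08, so R = e^0.08 = 1.0833
Risk-neutral probability p = (e^0.08 − 0.8187)/(1.2214 − 0.8187) = 0.2646/0.4027 = 0.6570
Terminal stock prices: S_uu = 67.13, S_ud = 45, S_dd = 30.16
Terminal payoffs (S − K): max(23.13, 0) = 23.13, max(1, 0) = 1, max(-13.84, 0) = 0
Node u (S = 54.96): V_u = e^(−0.08)·[0.6570·23.1321 + 0.3430·1.0000] = 14.3460
Node d (S = 36.84): V_d = e^(−0.08)·[0.6570·1.0000 + 0.3430·0.0000] = 0.6065
Node 0 (S = 45): V_0 = e^(−0.08)·[0.6570·14.3460 + 0.3430·0.6065] = 8.8927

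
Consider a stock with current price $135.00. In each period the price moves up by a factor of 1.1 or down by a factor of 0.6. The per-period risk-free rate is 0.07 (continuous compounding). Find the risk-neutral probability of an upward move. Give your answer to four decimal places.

p = 0.9450

Risk-neutral probability p = (e^0.07 − 0.6)/(1.1 − 0.6) = 0.4725/0.5000 = 0.9450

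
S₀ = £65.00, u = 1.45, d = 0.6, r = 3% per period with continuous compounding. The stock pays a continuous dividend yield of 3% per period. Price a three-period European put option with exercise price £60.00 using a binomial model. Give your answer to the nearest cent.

Per-period risk-free factor R = e^0.03 = 1.0305; dividend-adjusted growth = e^(0.03−0.03) = 1.0000.
Risk-neutral probability p = (1.0000 − 0.6)/(1.45 − 0.6) = 0.4000/0.8500 = 0.4706
Terminal stock prices: S_uuu = 198.2, S_uud = 82, S_udd = 33.93, S_ddd = 14.04
Terminal payoffs (K − S): max(-138.2, 0) = 0, max(-22, 0) = 0, max(26.07, 0) = 26.07, max(45.96, 0) = 45.96
Node uu (S = 136.7): V_uu = e^(−0.03)·[0.4706·0.0000 + 0.5294·0.0000] = 0.0000
Node ud (S = 56.55): V_ud = e^(−0.03)·[0.4706·0.0000 + 0.5294·26.0700] = 13.3939
Node dd (S = 23.4): V_dd = e^(−0.03)·[0.4706·26.0700 + 0.5294·45.9600] = 35.5183
Node u (S = 94.25): V_u = e^(−0.03)·[0.4706·0.0000 + 0.5294·13.3939] = 6.8813
Node d (S = 39): V_d = e^(−0.03)·[0.4706·13.3939 + 0.5294·35.5183] = 24.3648
Node 0 (S = 65): V_0 = e^(−0.03)·[0.4706·6.8813 + 0.5294·24.3648] = 15.6603

£15.66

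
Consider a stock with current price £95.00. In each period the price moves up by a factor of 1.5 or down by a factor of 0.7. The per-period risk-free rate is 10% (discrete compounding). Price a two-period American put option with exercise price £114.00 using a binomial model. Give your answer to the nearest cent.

£24.54

Risk-neutral probability p = (1 + 0.1 − 0.7)/(1.5 − 0.7) = 0.4000/0.8000 = 0.5000
Terminal stock prices: S_uu = 213.8, S_ud = 99.75, S_dd = 46.55
Terminal payoffs (K − S): max(-99.75, 0) = 0, max(14.25, 0) = 14.25, max(67.45, 0) = 67.45
Node u (S = 142.5): continuation = 1/1.1·[0.5000·0.0000 + 0.5000·14.2500] = 6.4773; exercise value = 0.0000 ≤ continuation, so V_u = 6.4773
Node d (S = 66.5): continuation = 1/1.1·[0.5000·14.2500 + 0.5000·67.4500] = 37.1364; exercise value = 47.5000 > continuation, so V_d = 47.5000 (exercise)
Node 0 (S = 95): continuation = 1/1.1·[0.5000·6.4773 + 0.5000·47.5000] = 24.5351; exercise value = 19.0000 ≤ continuation, so V_0 = 24.5351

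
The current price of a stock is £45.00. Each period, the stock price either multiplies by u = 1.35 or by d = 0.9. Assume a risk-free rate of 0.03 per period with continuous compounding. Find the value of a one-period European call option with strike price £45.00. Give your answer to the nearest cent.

£4.43

Risk-neutral probability p = (e^0.03 − 0.9)/(1.35 − 0.9) = 0.1305/0.4500 = 0.2899
Terminal stock prices: S_u = 60.75, S_d = 40.5
Terminal payoffs (S − K): max(15.75, 0) = 15.75, max(-4.5, 0) = 0
Node 0 (S = 45): V_0 = e^(−0.03)·[0.2899·15.7500 + 0.7101·0.0000] = 4.4310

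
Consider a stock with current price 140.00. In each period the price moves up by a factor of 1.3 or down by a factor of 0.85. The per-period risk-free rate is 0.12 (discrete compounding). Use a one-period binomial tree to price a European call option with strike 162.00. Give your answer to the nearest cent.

10.71

Risk-neutral probability p = (1 + 0.12 − 0.85)/(1.3 − 0.85) = 0.2700/0.4500 = 0.6000
Terminal stock prices: S_u = 182, S_d = 119
Terminal payoffs (S − K): max(20, 0) = 20, max(-43, 0) = 0
Node 0 (S = 140): V_0 = 1/1.12·[0.6000·20.0000 + 0.4000·0.0000] = 10.7143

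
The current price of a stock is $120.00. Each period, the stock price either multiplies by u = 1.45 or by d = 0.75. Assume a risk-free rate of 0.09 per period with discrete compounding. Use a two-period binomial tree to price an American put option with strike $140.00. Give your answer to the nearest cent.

$25.59

Risk-neutral probability p = (1 + 0.09 − 0.75)/(1.45 − 0.75) = 0.3400/0.7000 = 0.4857
Terminal stock prices: S_uu = 252.3, S_ud = 130.5, S_dd = 67.5
Terminal payoffs (K − S): max(-112.3, 0) = 0, max(9.5, 0) = 9.5, max(72.5, 0) = 72.5
Node u (S = 174): continuation = 1/1.09·[0.4857·0.0000 + 0.5143·9.5000] = 4.4823; exercise value = 0.0000 ≤ continuation, so V_u = 4.4823
Node d (S = 90): continuation = 1/1.09·[0.4857·9.5000 + 0.5143·72.5000] = 38.4404; exercise value = 50.0000 > continuation, so V_d = 50.0000 (exercise)
Node 0 (S = 120): continuation = 1/1.09·[0.4857·4.4823 + 0.5143·50.0000] = 25.5884; exercise value = 20.0000 ≤ continuation, so V_0 = 25.5884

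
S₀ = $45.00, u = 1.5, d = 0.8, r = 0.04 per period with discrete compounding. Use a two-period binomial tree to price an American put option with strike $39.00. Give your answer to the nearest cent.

$4.07

Risk-neutral probability p = (1 + 0.04 − 0.8)/(1.5 − 0.8) = 0.2400/0.7000 = 0.3429
Terminal stock prices: S_uu = 101.2, S_ud = 54, S_dd = 28.8
Terminal payoffs (K − S): max(-62.25, 0) = 0, max(-15, 0) = 0, max(10.2, 0) = 10.2
Node u (S = 67.5): continuation = 1/1.04·[0.3429·0.0000 + 0.6571·0.0000] = 0.0000; exercise value = 0.0000 ≤ continuation, so V_u = 0.0000
Node d (S = 36): continuation = 1/1.04·[0.3429·0.0000 + 0.6571·10.2000] = 6.4451; exercise value = 3.0000 ≤ continuation, so V_d = 6.4451
Node 0 (S = 45): continuation = 1/1.04·[0.3429·0.0000 + 0.6571·6.4451] = 4.0724; exercise value = 0.0000 ≤ continuation, so V_0 = 4.0724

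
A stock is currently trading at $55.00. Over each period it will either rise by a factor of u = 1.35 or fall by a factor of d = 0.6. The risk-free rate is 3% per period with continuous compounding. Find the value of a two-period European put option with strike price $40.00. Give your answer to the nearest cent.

$3.45

Risk-neutral probability p = (e^0.03 − 0.6)/(1.35 − 0.6) = 0.4305/0.7500 = 0.5739
Terminal stock prices: S_uu = 100.2, S_ud = 44.55, S_dd = 19.8
Terminal payoffs (K − S): max(-60.24, 0) = 0, max(-4.55, 0) = 0, max(20.2, 0) = 20.2
Node u (S = 74.25): V_u = e^(−0.03)·[0.5739·0.0000 + 0.4261·0.0000] = 0.0000
Node d (S = 33): V_d = e^(−0.03)·[0.5739·0.0000 + 0.4261·20.2000] = 8.3521
Node 0 (S = 55): V_0 = e^(−0.03)·[0.5739·0.0000 + 0.4261·8.3521] = 3.4533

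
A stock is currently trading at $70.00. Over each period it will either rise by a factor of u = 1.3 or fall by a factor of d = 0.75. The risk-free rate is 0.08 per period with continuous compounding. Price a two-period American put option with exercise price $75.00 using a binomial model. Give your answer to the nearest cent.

Risk-neutral probability p = (e^0.08 − 0.75)/(1.3 − 0.75) = 0.3333/0.5500 = 0.6060
Terminal stock prices: S_uu = 118.3, S_ud = 68.25, S_dd = 39.38
Terminal payoffs (K − S): max(-43.3, 0) = 0, max(6.75, 0) = 6.75, max(35.62, 0) = 35.62
Node u (S = 91): continuation = e^(−0.08)·[0.6060·0.0000 + 0.3940·6.7500] = 2.4552; exercise value = 0.0000 ≤ continuation, so V_u = 2.4552
Node d (S = 52.5): continuation = e^(−0.08)·[0.6060·6.7500 + 0.3940·35.6250] = 16.7337; exercise value = 22.5000 > continuation, so V_d = 22.5000 (exercise)
Node 0 (S = 70): continuation = e^(−0.08)·[0.6060·2.4552 + 0.3940·22.5000] = 9.5573; exercise value = 5.0000 ≤ continuation, so V_0 = 9.5573

$9.56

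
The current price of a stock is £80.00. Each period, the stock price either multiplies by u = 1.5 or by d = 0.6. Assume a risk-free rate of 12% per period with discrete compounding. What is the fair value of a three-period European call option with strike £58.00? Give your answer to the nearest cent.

£44.15

Risk-neutral probability p = (1 + 0.12 − 0.6)/(1.5 − 0.6) = 0.5200/0.9000 = 0.5778
Terminal stock prices: S_uuu = 270, S_uud = 108, S_udd = 43.2, S_ddd = 17.28
Terminal payoffs (S − K): max(212, 0) = 212, max(50, 0) = 50, max(-14.8, 0) = 0, max(-40.72, 0) = 0
Node uu (S = 180): V_uu = 1/1.12·[0.5778·212.0000 + 0.4222·50.0000] = 128.2143
Node ud (S = 72): V_ud = 1/1.12·[0.5778·50.0000 + 0.4222·0.0000] = 25.7937
Node dd (S = 28.8): V_dd = 1/1.12·[0.5778·0.0000 + 0.4222·0.0000] = 0.0000
Node u (S = 120): V_u = 1/1.12·[0.5778·128.2143 + 0.4222·25.7937] = 75.8661
Node d (S = 48): V_d = 1/1.12·[0.5778·25.7937 + 0.4222·0.0000] = 13.3062
Node 0 (S = 80): V_0 = 1/1.12·[0.5778·75.8661 + 0.4222·13.3062] = 44.1535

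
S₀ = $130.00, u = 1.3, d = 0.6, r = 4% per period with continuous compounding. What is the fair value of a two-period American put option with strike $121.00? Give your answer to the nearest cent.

$19.52

Risk-neutral probability p = (e^0.04 − 0.6)/(1.3 − 0.6) = 0.4408/0.7000 = 0.6297
Terminal stock prices: S_uu = 219.7, S_ud = 101.4, S_dd = 46.8
Terminal payoffs (K − S): max(-98.7, 0) = 0, max(19.6, 0) = 19.6, max(74.2, 0) = 74.2
Node u (S = 169): continuation = e^(−0.04)·[0.6297·0.0000 + 0.3703·19.6000] = 6.9727; exercise value = 0.0000 ≤ continuation, so V_u = 6.9727
Node d (S = 78): continuation = e^(−0.04)·[0.6297·19.6000 + 0.3703·74.2000] = 38.2555; exercise value = 43.0000 > continuation, so V_d = 43.0000 (exercise)
Node 0 (S = 130): continuation = e^(−0.04)·[0.6297·6.9727 + 0.3703·43.0000] = 19.5161; exercise value = 0.0000 ≤ continuation, so V_0 = 19.5161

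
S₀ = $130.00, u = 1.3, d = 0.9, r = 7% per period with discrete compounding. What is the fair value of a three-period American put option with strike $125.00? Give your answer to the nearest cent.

Risk-neutral probability p = (1 + 0.07 − 0.9)/(1.3 − 0.9) = 0.1700/0.4000 = 0.4250
Terminal stock prices: S_uuu = 285.6, S_uud = 197.7, S_udd = 136.9, S_ddd = 94.77
Terminal payoffs (K − S): max(-160.6, 0) = 0, max(-72.73, 0) = 0, max(-11.89, 0) = 0, max(30.23, 0) = 30.23
Node uu (S = 219.7): continuation = 1/1.07·[0.4250·0.0000 + 0.5750·0.0000] = 0.0000; exercise value = 0.0000 ≤ continuation, so V_uu = 0.0000
Node ud (S = 152.1): continuation = 1/1.07·[0.4250·0.0000 + 0.5750·0.0000] = 0.0000; exercise value = 0.0000 ≤ continuation, so V_ud = 0.0000
Node dd (S = 105.3): continuation = 1/1.07·[0.4250·0.0000 + 0.5750·30.2300] = 16.2451; exercise value = 19.7000 > continuation, so V_dd = 19.7000 (exercise)
Node u (S = 169): continuation = 1/1.07·[0.4250·0.0000 + 0.5750·0.0000] = 0.0000; exercise value = 0.0000 ≤ continuation, so V_u = 0.0000
Node d (S = 117): continuation = 1/1.07·[0.4250·0.0000 + 0.5750·19.7000] = 10.5864; exercise value = 8.0000 ≤ continuation, so V_d = 10.5864
Node 0 (S = 130): continuation = 1/1.07·[0.4250·0.0000 + 0.5750·10.5864] = 5.6890; exercise value = 0.0000 ≤ continuation, so V_0 = 5.6890

$5.69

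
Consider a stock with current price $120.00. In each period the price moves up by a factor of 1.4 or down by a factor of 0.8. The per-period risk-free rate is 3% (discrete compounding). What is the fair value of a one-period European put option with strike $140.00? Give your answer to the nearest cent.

$26.34

Risk-neutral probability p = (1 + 0.03 − 0.8)/(1.4 − 0.8) = 0.2300/0.6000 = 0.3833
Terminal stock prices: S_u = 168, S_d = 96
Terminal payoffs (K − S): max(-28, 0) = 0, max(44, 0) = 44
Node 0 (S = 120): V_0 = 1/1.03·[0.3833·0.0000 + 0.6167·44.0000] = 26.3430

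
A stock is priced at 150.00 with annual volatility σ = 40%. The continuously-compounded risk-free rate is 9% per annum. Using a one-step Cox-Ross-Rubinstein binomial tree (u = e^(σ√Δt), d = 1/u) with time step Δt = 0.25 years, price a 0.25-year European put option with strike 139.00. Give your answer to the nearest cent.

CRR parameters: u = e^(σ√Δt) = e^(0.4·√0.25) = 1.2214, d = 1/u = 0.8187
Per-period rate: rΔt = 0.09·0.25 = 0.0225, so R = e^0.0225 = 1.0228
Risk-neutral probability p = (e^0.0225 − 0.8187)/(1.2214 − 0.8187) = 0.2040/0.4027 = 0.5067
Terminal stock prices: S_u = 183.2, S_d = 122.8
Terminal payoffs (K − S): max(-44.21, 0) = 0, max(16.19, 0) = 16.19
Node 0 (S = 150): V_0 = e^(−0.0225)·[0.5067·0.0000 + 0.4933·16.1904] = 7.8094

7.81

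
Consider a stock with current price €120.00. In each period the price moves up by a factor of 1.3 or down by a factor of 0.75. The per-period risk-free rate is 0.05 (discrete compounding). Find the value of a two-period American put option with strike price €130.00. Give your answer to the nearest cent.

€20.24

Risk-neutral probability p = (1 + 0.05 − 0.75)/(1.3 − 0.75) = 0.3000/0.5500 = 0.5455
Terminal stock prices: S_uu = 202.8, S_ud = 117, S_dd = 67.5
Terminal payoffs (K − S): max(-72.8, 0) = 0, max(13, 0) = 13, max(62.5, 0) = 62.5
Node u (S = 156): continuation = 1/1.05·[0.5455·0.0000 + 0.4545·13.0000] = 5.6277; exercise value = 0.0000 ≤ continuation, so V_u = 5.6277
Node d (S = 90): continuation = 1/1.05·[0.5455·13.0000 + 0.4545·62.5000] = 33.8095; exercise value = 40.0000 > continuation, so V_d = 40.0000 (exercise)
Node 0 (S = 120): continuation = 1/1.05·[0.5455·5.6277 + 0.4545·40.0000] = 20.2395; exercise value = 10.0000 ≤ continuation, so V_0 = 20.2395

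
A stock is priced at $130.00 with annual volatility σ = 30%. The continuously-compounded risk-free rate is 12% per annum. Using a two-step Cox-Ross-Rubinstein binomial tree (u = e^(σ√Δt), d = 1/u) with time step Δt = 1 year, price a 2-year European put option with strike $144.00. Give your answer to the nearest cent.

CRR parameters: u = e^(σ√Δt) = e^(0.3·√1) = 1.3499, d = 1/u = 0.7408
Per-period rate: rΔt = 0.12·1 = 0.12, so R = e^0.12 = 1.1275
Risk-neutral probability p = (e^0.12 − 0.7408)/(1.3499 − 0.7408) = 0.3867/0.6090 = 0.6349
Terminal stock prices: S_uu = 236.9, S_ud = 130, S_dd = 71.35
Terminal payoffs (K − S): max(-92.88, 0) = 0, max(14, 0) = 14, max(72.65, 0) = 72.65
Node u (S = 175.5): V_u = e^(−0.12)·[0.6349·0.0000 + 0.3651·14.0000] = 4.5334
Node d (S = 96.31): V_d = e^(−0.12)·[0.6349·14.0000 + 0.3651·72.6545] = 31.4102
Node 0 (S = 130): V_0 = e^(−0.12)·[0.6349·4.5334 + 0.3651·31.4102] = 12.7239

$12.72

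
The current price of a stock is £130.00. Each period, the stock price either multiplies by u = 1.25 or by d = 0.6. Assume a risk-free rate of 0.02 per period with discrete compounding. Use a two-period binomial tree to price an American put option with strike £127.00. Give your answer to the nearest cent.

Risk-neutral probability p = (1 + 0.02 − 0.6)/(1.25 − 0.6) = 0.4200/0.6500 = 0.6462
Terminal stock prices: S_uu = 203.1, S_ud = 97.5, S_dd = 46.8
Terminal payoffs (K − S): max(-76.12, 0) = 0, max(29.5, 0) = 29.5, max(80.2, 0) = 80.2
Node u (S = 162.5): continuation = 1/1.02·[0.6462·0.0000 + 0.3538·29.5000] = 10.2338; exercise value = 0.0000 ≤ continuation, so V_u = 10.2338
Node d (S = 78): continuation = 1/1.02·[0.6462·29.5000 + 0.3538·80.2000] = 46.5098; exercise value = 49.0000 > continuation, so V_d = 49.0000 (exercise)
Node 0 (S = 130): continuation = 1/1.02·[0.6462·10.2338 + 0.3538·49.0000] = 23.4814; exercise value = 0.0000 ≤ continuation, so V_0 = 23.4814

£23.48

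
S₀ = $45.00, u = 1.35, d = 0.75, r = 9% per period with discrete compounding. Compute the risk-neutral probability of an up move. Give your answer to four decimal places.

p = 0.5667

Risk-neutral probability p = (1 + 0.09 − 0.75)/(1.35 − 0.75) = 0.3400/0.6000 = 0.5667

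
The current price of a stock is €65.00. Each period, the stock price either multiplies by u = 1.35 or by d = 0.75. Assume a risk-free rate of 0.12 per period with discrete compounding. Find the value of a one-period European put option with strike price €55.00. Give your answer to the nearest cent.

Risk-neutral probability p = (1 + 0.12 − 0.75)/(1.35 − 0.75) = 0.3700/0.6000 = 0.6167
Terminal stock prices: S_u = 87.75, S_d = 48.75
Terminal payoffs (K − S): max(-32.75, 0) = 0, max(6.25, 0) = 6.25
Node 0 (S = 65): V_0 = 1/1.12·[0.6167·0.0000 + 0.3833·6.2500] = 2.1391

€2.14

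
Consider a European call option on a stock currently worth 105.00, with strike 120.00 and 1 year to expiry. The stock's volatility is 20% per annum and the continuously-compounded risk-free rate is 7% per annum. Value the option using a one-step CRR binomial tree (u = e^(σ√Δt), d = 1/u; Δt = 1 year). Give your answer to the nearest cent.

CRR parameters: u = e^(σ√Δt) = e^(0.2·√1) = 1.2214, d = 1/u = 0.8187
Per-period rate: rΔt = 0.07·1 = 0.07, so R = e^0.07 = 1.0725
Risk-neutral probability p = (e^0.07 − 0.8187)/(1.2214 − 0.8187) = 0.2538/0.4027 = 0.6302
Terminal stock prices: S_u = 128.2, S_d = 85.97
Terminal payoffs (S − K): max(8.247, 0) = 8.247, max(-34.03, 0) = 0
Node 0 (S = 105): V_0 = e^(−0.07)·[0.6302·8.2473 + 0.3698·0.0000] = 4.8463

4.85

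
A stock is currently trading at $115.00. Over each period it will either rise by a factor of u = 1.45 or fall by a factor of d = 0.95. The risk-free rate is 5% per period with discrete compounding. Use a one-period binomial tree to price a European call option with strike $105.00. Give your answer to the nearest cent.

Risk-neutral probability p = (1 + 0.05 − 0.95)/(1.45 − 0.95) = 0.1000/0.5000 = 0.2000
Terminal stock prices: S_u = 166.8, S_d = 109.2
Terminal payoffs (S − K): max(61.75, 0) = 61.75, max(4.25, 0) = 4.25
Node 0 (S = 115): V_0 = 1/1.05·[0.2000·61.7500 + 0.8000·4.2500] = 15.0000

$15.00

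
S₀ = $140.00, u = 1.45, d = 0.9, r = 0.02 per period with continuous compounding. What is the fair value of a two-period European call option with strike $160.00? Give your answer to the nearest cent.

Risk-neutral probability p = (e^0.02 − 0.9)/(1.45 − 0.9) = 0.1202/0.5500 = 0.2185
Terminal stock prices: S_uu = 294.4, S_ud = 182.7, S_dd = 113.4
Terminal payoffs (S − K): max(134.4, 0) = 134.4, max(22.7, 0) = 22.7, max(-46.6, 0) = 0
Node u (S = 203): V_u = e^(−0.02)·[0.2185·134.3500 + 0.7815·22.7000] = 46.1682
Node d (S = 126): V_d = e^(−0.02)·[0.2185·22.7000 + 0.7815·0.0000] = 4.8628
Node 0 (S = 140): V_0 = e^(−0.02)·[0.2185·46.1682 + 0.7815·4.8628] = 13.6150

$13.61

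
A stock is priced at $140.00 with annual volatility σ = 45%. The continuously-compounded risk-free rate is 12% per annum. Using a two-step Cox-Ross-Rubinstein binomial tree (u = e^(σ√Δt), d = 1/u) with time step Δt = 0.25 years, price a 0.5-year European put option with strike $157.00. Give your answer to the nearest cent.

CRR parameters: u = e^(σ√Δt) = e^(0.45·√0.25) = 1.2523, d = 1/u = 0.7985
Per-period rate: rΔt = 0.12·0.25 = 0.03, so R = e^0.03 = 1.0305
Risk-neutral probability p = (e^0.03 − 0.7985)/(1.2523 − 0.7985) = 0.2319/0.4538 = 0.5111
Terminal stock prices: S_uu = 219.6, S_ud = 140, S_dd = 89.27
Terminal payoffs (K − S): max(-62.56, 0) = 0, max(17, 0) = 17, max(67.73, 0) = 67.73
Node u (S = 175.3): V_u = e^(−0.03)·[0.5111·0.0000 + 0.4889·17.0000] = 8.0657
Node d (S = 111.8): V_d = e^(−0.03)·[0.5111·17.0000 + 0.4889·67.7321] = 40.5677
Node 0 (S = 140): V_0 = e^(−0.03)·[0.5111·8.0657 + 0.4889·40.5677] = 23.2481

$23.25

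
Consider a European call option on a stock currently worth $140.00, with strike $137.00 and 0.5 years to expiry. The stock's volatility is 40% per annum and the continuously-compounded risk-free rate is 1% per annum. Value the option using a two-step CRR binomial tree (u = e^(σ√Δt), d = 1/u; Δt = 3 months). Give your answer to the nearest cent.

$16.37

CRR parameters: u = e^(σ√Δt) = e^(0.4·√0.25) = 1.2214, d = 1/u = 0.8187
Per-period rate: rΔt = 0.01·0.25 = 0.0025, so R = e^0.0025 = 1.0025
Risk-neutral probability p = (e^0.0025 − 0.8187)/(1.2214 − 0.8187) = 0.1838/0.4027 = 0.4564
Terminal stock prices: S_uu = 208.9, S_ud = 140, S_dd = 93.84
Terminal payoffs (S − K): max(71.86, 0) = 71.86, max(3, 0) = 3, max(-43.16, 0) = 0
Node u (S = 171): V_u = e^(−0.0025)·[0.4564·71.8555 + 0.5436·3.0000] = 34.3385
Node d (S = 114.6): V_d = e^(−0.0025)·[0.4564·3.0000 + 0.5436·0.0000] = 1.3657
Node 0 (S = 140): V_0 = e^(−0.0025)·[0.4564·34.3385 + 0.5436·1.3657] = 16.3729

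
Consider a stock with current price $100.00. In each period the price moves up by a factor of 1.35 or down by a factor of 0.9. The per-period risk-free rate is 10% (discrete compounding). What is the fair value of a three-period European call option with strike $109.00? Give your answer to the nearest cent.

Risk-neutral probability p = (1 + 0.1 − 0.9)/(1.35 − 0.9) = 0.2000/0.4500 = 0.4444
Terminal stock prices: S_uuu = 246, S_uud = 164, S_udd = 109.4, S_ddd = 72.9
Terminal payoffs (S − K): max(137, 0) = 137, max(55.03, 0) = 55.03, max(0.35, 0) = 0.35, max(-36.1, 0) = 0
Node uu (S = 182.3): V_uu = 1/1.1·[0.4444·137.0375 + 0.5556·55.0250] = 83.1591
Node ud (S = 121.5): V_ud = 1/1.1·[0.4444·55.0250 + 0.5556·0.3500] = 22.4091
Node dd (S = 81): V_dd = 1/1.1·[0.4444·0.3500 + 0.5556·0.0000] = 0.1414
Node u (S = 135): V_u = 1/1.1·[0.4444·83.1591 + 0.5556·22.4091] = 44.9174
Node d (S = 90): V_d = 1/1.1·[0.4444·22.4091 + 0.5556·0.1414] = 9.1256
Node 0 (S = 100): V_0 = 1/1.1·[0.4444·44.9174 + 0.5556·9.1256] = 22.7573

$22.76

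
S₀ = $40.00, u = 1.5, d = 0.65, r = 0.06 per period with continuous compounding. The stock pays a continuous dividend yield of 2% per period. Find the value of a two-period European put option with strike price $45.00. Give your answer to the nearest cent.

$9.92

Per-period risk-free factor R = e^0.06 = 1.0618; dividend-adjusted growth = e^(0.06−0.02) = 1.0408.
Risk-neutral probability p = (1.0408 − 0.65)/(1.5 − 0.65) = 0.3908/0.8500 = 0.4598
Terminal stock prices: S_uu = 90, S_ud = 39, S_dd = 16.9
Terminal payoffs (K − S): max(-45, 0) = 0, max(6, 0) = 6, max(28.1, 0) = 28.1
Node u (S = 60): V_u = e^(−0.06)·[0.4598·0.0000 + 0.5402·6.0000] = 3.0526
Node d (S = 26): V_d = e^(−0.06)·[0.4598·6.0000 + 0.5402·28.1000] = 16.8942
Node 0 (S = 40): V_0 = e^(−0.06)·[0.4598·3.0526 + 0.5402·16.8942] = 9.9169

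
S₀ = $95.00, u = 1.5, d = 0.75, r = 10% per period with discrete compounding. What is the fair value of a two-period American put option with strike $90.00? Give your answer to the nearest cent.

$9.09

Risk-neutral probability p = (1 + 0.1 − 0.75)/(1.5 − 0.75) = 0.3500/0.7500 = 0.4667
Terminal stock prices: S_uu = 213.8, S_ud = 106.9, S_dd = 53.44
Terminal payoffs (K − S): max(-123.8, 0) = 0, max(-16.88, 0) = 0, max(36.56, 0) = 36.56
Node u (S = 142.5): continuation = 1/1.1·[0.4667·0.0000 + 0.5333·0.0000] = 0.0000; exercise value = 0.0000 ≤ continuation, so V_u = 0.0000
Node d (S = 71.25): continuation = 1/1.1·[0.4667·0.0000 + 0.5333·36.5625] = 17.7273; exercise value = 18.7500 > continuation, so V_d = 18.7500 (exercise)
Node 0 (S = 95): continuation = 1/1.1·[0.4667·0.0000 + 0.5333·18.7500] = 9.0909; exercise value = 0.0000 ≤ continuation, so V_0 = 9.0909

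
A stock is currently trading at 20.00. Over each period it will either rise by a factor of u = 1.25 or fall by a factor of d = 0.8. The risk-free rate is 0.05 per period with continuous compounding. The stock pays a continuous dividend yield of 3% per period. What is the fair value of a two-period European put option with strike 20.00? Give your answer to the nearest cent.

1.70

Per-period risk-free factor R = e^0.05 = 1.0513; dividend-adjusted growth = e^(0.05−0.03) = 1.0202.
Risk-neutral probability p = (1.0202 − 0.8)/(1.25 − 0.8) = 0.2202/0.4500 = 0.4893
Terminal stock prices: S_uu = 31.25, S_ud = 20, S_dd = 12.8
Terminal payoffs (K − S): max(-11.25, 0) = 0, max(0, 0) = 0, max(7.2, 0) = 7.2
Node u (S = 25): V_u = e^(−0.05)·[0.4893·0.0000 + 0.5107·0.0000] = 0.0000
Node d (S = 16): V_d = e^(−0.05)·[0.4893·0.0000 + 0.5107·7.2000] = 3.4975
Node 0 (S = 20): V_0 = e^(−0.05)·[0.4893·0.0000 + 0.5107·3.4975] = 1.6989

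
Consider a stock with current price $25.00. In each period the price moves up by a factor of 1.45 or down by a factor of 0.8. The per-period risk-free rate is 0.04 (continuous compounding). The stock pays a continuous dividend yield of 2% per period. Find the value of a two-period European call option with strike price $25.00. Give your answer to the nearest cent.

Per-period risk-free factor R = e^0.04 = 1.0408; dividend-adjusted growth = e^(0.04−0.02) = 1.0202.
Risk-neutral probability p = (1.0202 − 0.8)/(1.45 − 0.8) = 0.2202/0.6500 = 0.3388
Terminal stock prices: S_uu = 52.56, S_ud = 29, S_dd = 16
Terminal payoffs (S − K): max(27.56, 0) = 27.56, max(4, 0) = 4, max(-9, 0) = 0
Node u (S = 36.25): V_u = e^(−0.04)·[0.3388·27.5625 + 0.6612·4.0000] = 11.5125
Node d (S = 20): V_d = e^(−0.04)·[0.3388·4.0000 + 0.6612·0.0000] = 1.3020
Node 0 (S = 25): V_0 = e^(−0.04)·[0.3388·11.5125 + 0.6612·1.3020] = 4.5743

$4.57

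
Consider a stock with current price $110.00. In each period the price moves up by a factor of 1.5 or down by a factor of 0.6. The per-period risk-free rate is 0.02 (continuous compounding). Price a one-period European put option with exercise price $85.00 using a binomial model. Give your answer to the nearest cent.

Risk-neutral probability p = (e^0.02 − 0.6)/(1.5 − 0.6) = 0.4202/0.9000 = 0.4669
Terminal stock prices: S_u = 165, S_d = 66
Terminal payoffs (K − S): max(-80, 0) = 0, max(19, 0) = 19
Node 0 (S = 110): V_0 = e^(−0.02)·[0.4669·0.0000 + 0.5331·19.0000] = 9.9285

$9.93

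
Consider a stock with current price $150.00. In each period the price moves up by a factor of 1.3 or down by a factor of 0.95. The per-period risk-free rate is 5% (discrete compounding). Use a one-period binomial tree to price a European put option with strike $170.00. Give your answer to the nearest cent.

$18.71

Risk-neutral probability p = (1 + 0.05 − 0.95)/(1.3 − 0.95) = 0.1000/0.3500 = 0.2857
Terminal stock prices: S_u = 195, S_d = 142.5
Terminal payoffs (K − S): max(-25, 0) = 0, max(27.5, 0) = 27.5
Node 0 (S = 150): V_0 = 1/1.05·[0.2857·0.0000 + 0.7143·27.5000] = 18.7075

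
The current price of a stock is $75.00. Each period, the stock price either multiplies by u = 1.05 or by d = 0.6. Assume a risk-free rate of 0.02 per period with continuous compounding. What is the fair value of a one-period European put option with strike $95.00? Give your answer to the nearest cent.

Risk-neutral probability p = (e^0.02 − 0.6)/(1.05 − 0.6) = 0.4202/0.4500 = 0.9338
Terminal stock prices: S_u = 78.75, S_d = 45
Terminal payoffs (K − S): max(16.25, 0) = 16.25, max(50, 0) = 50
Node 0 (S = 75): V_0 = e^(−0.02)·[0.9338·16.2500 + 0.0662·50.0000] = 18.1189

$18.12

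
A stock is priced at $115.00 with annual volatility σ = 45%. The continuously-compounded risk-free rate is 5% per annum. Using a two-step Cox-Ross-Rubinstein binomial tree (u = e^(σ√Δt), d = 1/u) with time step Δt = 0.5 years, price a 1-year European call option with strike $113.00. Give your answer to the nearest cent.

$21.96

CRR parameters: u = e^(σ√Δt) = e^(0.45·√0.5) = 1.3746, d = 1/u = 0.7275
Per-period rate: rΔt = 0.05·0.5 = 0.025, so R = e^0.025 = 1.0253
Risk-neutral probability p = (e^0.025 − 0.7275)/(1.3746 − 0.7275) = 0.2979/0.6472 = 0.4602
Terminal stock prices: S_uu = 217.3, S_ud = 115, S_dd = 60.86
Terminal payoffs (S − K): max(104.3, 0) = 104.3, max(2, 0) = 2, max(-52.14, 0) = 0
Node u (S = 158.1): V_u = e^(−0.025)·[0.4602·104.3107 + 0.5398·2.0000] = 47.8746
Node d (S = 83.66): V_d = e^(−0.025)·[0.4602·2.0000 + 0.5398·0.0000] = 0.8977
Node 0 (S = 115): V_0 = e^(−0.025)·[0.4602·47.8746 + 0.5398·0.8977] = 21.9619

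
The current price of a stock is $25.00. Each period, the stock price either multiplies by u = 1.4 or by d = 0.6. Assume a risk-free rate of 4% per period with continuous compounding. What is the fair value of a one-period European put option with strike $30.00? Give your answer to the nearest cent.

$6.47

Risk-neutral probability p = (e^0.04 − 0.6)/(1.4 − 0.6) = 0.4408/0.8000 = 0.5510
Terminal stock prices: S_u = 35, S_d = 15
Terminal payoffs (K − S): max(-5, 0) = 0, max(15, 0) = 15
Node 0 (S = 25): V_0 = e^(−0.04)·[0.5510·0.0000 + 0.4490·15.0000] = 6.4707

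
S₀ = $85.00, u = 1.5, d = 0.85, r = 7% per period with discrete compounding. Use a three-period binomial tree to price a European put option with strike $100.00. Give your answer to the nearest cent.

$14.16

Risk-neutral probability p = (1 + 0.07 − 0.85)/(1.5 − 0.85) = 0.2200/0.6500 = 0.3385
Terminal stock prices: S_uuu = 286.9, S_uud = 162.6, S_udd = 92.12, S_ddd = 52.2
Terminal payoffs (K − S): max(-186.9, 0) = 0, max(-62.56, 0) = 0, max(7.881, 0) = 7.881, max(47.8, 0) = 47.8
Node uu (S = 191.2): V_uu = 1/1.07·[0.3385·0.0000 + 0.6615·0.0000] = 0.0000
Node ud (S = 108.4): V_ud = 1/1.07·[0.3385·0.0000 + 0.6615·7.8813] = 4.8727
Node dd (S = 61.41): V_dd = 1/1.07·[0.3385·7.8813 + 0.6615·47.7994] = 32.0454
Node u (S = 127.5): V_u = 1/1.07·[0.3385·0.0000 + 0.6615·4.8727] = 3.0126
Node d (S = 72.25): V_d = 1/1.07·[0.3385·4.8727 + 0.6615·32.0454] = 21.3537
Node 0 (S = 85): V_0 = 1/1.07·[0.3385·3.0126 + 0.6615·21.3537] = 14.1551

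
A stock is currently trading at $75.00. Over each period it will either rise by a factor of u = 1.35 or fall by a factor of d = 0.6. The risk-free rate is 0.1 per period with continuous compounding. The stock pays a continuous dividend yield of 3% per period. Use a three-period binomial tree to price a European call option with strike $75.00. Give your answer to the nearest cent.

Per-period risk-free factor R = e^0.1 = 1.1052; dividend-adjusted growth = e^(0.1−0.03) = 1.0725.
Risk-neutral probability p = (1.0725 − 0.6)/(1.35 − 0.6) = 0.4725/0.7500 = 0.6300
Terminal stock prices: S_uuu = 184.5, S_uud = 82.01, S_udd = 36.45, S_ddd = 16.2
Terminal payoffs (S − K): max(109.5, 0) = 109.5, max(7.013, 0) = 7.013, max(-38.55, 0) = 0, max(-58.8, 0) = 0
Node uu (S = 136.7): V_uu = e^(−0.1)·[0.6300·109.5281 + 0.3700·7.0125] = 64.7850
Node ud (S = 60.75): V_ud = e^(−0.1)·[0.6300·7.0125 + 0.3700·0.0000] = 3.9975
Node dd (S = 27): V_dd = e^(−0.1)·[0.6300·0.0000 + 0.3700·0.0000] = 0.0000
Node u (S = 101.2): V_u = e^(−0.1)·[0.6300·64.7850 + 0.3700·3.9975] = 38.2694
Node d (S = 45): V_d = e^(−0.1)·[0.6300·3.9975 + 0.3700·0.0000] = 2.2788
Node 0 (S = 75): V_0 = e^(−0.1)·[0.6300·38.2694 + 0.3700·2.2788] = 22.5787

$22.58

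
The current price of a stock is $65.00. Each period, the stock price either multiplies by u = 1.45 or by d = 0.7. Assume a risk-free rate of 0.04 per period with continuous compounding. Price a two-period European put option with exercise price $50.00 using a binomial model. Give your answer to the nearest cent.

Risk-neutral probability p = (e^0.04 − 0.7)/(1.45 − 0.7) = 0.3408/0.7500 = 0.4544
Terminal stock prices: S_uu = 136.7, S_ud = 65.97, S_dd = 31.85
Terminal payoffs (K − S): max(-86.66, 0) = 0, max(-15.97, 0) = 0, max(18.15, 0) = 18.15
Node u (S = 94.25): V_u = e^(−0.04)·[0.4544·0.0000 + 0.5456·0.0000] = 0.0000
Node d (S = 45.5): V_d = e^(−0.04)·[0.4544·0.0000 + 0.5456·18.1500] = 9.5141
Node 0 (S = 65): V_0 = e^(−0.04)·[0.4544·0.0000 + 0.5456·9.5141] = 4.9872

$4.99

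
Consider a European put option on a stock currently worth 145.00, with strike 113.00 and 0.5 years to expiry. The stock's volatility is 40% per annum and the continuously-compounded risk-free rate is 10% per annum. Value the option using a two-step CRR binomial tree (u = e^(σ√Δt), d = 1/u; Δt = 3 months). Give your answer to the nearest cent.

3.56

CRR parameters: u = e^(σ√Δt) = e^(0.4·√0.25) = 1.2214, d = 1/u = 0.8187
Per-period rate: rΔt = 0.1·0.25 = 0.025, so R = e^0.025 = 1.0253
Risk-neutral probability p = (e^0.025 − 0.8187)/(1.2214 − 0.8187) = 0.2066/0.4027 = 0.5130
Terminal stock prices: S_uu = 216.3, S_ud = 145, S_dd = 97.2
Terminal payoffs (K − S): max(-103.3, 0) = 0, max(-32, 0) = 0, max(15.8, 0) = 15.8
Node u (S = 177.1): V_u = e^(−0.025)·[0.5130·0.0000 + 0.4870·0.0000] = 0.0000
Node d (S = 118.7): V_d = e^(−0.025)·[0.5130·0.0000 + 0.4870·15.8036] = 7.5058
Node 0 (S = 145): V_0 = e^(−0.025)·[0.5130·0.0000 + 0.4870·7.5058] = 3.5648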